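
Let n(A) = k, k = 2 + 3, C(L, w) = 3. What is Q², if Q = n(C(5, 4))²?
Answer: 625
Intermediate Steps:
k = 5
n(A) = 5
Q = 25 (Q = 5² = 25)
Q² = 25² = 625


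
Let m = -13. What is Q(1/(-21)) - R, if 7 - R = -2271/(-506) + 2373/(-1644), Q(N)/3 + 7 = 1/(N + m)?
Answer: -3491779/138644 ≈ -25.185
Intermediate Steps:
Q(N) = -21 + 3/(-13 + N) (Q(N) = -21 + 3/(N - 13) = -21 + 3/(-13 + N))
R = 548377/138644 (R = 7 - (-2271/(-506) + 2373/(-1644)) = 7 - (-2271*(-1/506) + 2373*(-1/1644)) = 7 - (2271/506 - 791/548) = 7 - 1*422131/138644 = 7 - 422131/138644 = 548377/138644 ≈ 3.9553)
Q(1/(-21)) - R = 3*(92 - 7/(-21))/(-13 + 1/(-21)) - 1*548377/138644 = 3*(92 - 7*(-1/21))/(-13 - 1/21) - 548377/138644 = 3*(92 + 1/3)/(-274/21) - 548377/138644 = 3*(-21/274)*(277/3) - 548377/138644 = -5817/274 - 548377/138644 = -3491779/138644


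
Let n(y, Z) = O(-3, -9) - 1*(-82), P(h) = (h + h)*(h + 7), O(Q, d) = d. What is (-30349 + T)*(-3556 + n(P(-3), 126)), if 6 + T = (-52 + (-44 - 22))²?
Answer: 57229173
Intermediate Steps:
T = 13918 (T = -6 + (-52 + (-44 - 22))² = -6 + (-52 - 66)² = -6 + (-118)² = -6 + 13924 = 13918)
P(h) = 2*h*(7 + h) (P(h) = (2*h)*(7 + h) = 2*h*(7 + h))
n(y, Z) = 73 (n(y, Z) = -9 - 1*(-82) = -9 + 82 = 73)
(-30349 + T)*(-3556 + n(P(-3), 126)) = (-30349 + 13918)*(-3556 + 73) = -16431*(-3483) = 57229173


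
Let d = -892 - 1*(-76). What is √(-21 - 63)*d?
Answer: -1632*I*√21 ≈ -7478.8*I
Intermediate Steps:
d = -816 (d = -892 + 76 = -816)
√(-21 - 63)*d = √(-21 - 63)*(-816) = √(-84)*(-816) = (2*I*√21)*(-816) = -1632*I*√21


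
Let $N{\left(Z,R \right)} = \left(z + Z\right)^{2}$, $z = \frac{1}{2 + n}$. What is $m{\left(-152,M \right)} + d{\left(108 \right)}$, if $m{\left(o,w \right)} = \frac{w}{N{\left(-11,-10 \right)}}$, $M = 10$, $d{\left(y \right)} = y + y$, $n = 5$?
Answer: $\frac{624053}{2888} \approx 216.08$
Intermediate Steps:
$z = \frac{1}{7}$ ($z = \frac{1}{2 + 5} = \frac{1}{7} \approx 0.14286$)
$d{\left(y \right)} = 2 y$
$N{\left(Z,R \right)} = \left(\frac{1}{7} + Z\right)^{2}$
$m{\left(o,w \right)} = \frac{49 w}{5776}$ ($m{\left(o,w \right)} = \frac{w}{\frac{1}{49} \left(1 + 7 \left(-11\right)\right)^{2}} = \frac{w}{\frac{1}{49} \left(1 - 77\right)^{2}} = \frac{w}{\frac{1}{49} \left(-76\right)^{2}} = \frac{w}{\frac{1}{49} \cdot 5776} = \frac{w}{\frac{5776}{49}} = w \frac{49}{5776} = \frac{49 w}{5776}$)
$m{\left(-152,M \right)} + d{\left(108 \right)} = \frac{49}{5776} \cdot 10 + 2 \cdot 108 = \frac{245}{2888} + 216 = \frac{624053}{2888}$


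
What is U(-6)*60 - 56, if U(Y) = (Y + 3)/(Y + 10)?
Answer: -101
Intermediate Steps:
U(Y) = (3 + Y)/(10 + Y)
U(-6)*60 - 56 = ((3 - 6)/(10 - 6))*60 - 56 = (-3/4)*60 - 56 = ((¼)*(-3))*60 - 56 = -¾*60 - 56 = -45 - 56 = -101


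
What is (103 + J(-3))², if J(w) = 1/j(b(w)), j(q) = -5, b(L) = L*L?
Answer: 264196/25 ≈ 10568.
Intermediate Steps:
b(L) = L²
J(w) = -⅕ (J(w) = 1/(-5) = -⅕)
(103 + J(-3))² = (103 - ⅕)² = (514/5)² = 264196/25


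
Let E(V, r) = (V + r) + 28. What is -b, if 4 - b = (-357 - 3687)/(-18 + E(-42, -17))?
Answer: 3848/49 ≈ 78.531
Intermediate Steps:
E(V, r) = 28 + V + r
b = -3848/49 (b = 4 - (-357 - 3687)/(-18 + (28 - 42 - 17)) = 4 - (-4044)/(-18 - 31) = 4 - (-4044)/(-49) = 4 - (-4044)*(-1)/49 = 4 - 1*4044/49 = 4 - 4044/49 = -3848/49 ≈ -78.531)
-b = -1*(-3848/49) = 3848/49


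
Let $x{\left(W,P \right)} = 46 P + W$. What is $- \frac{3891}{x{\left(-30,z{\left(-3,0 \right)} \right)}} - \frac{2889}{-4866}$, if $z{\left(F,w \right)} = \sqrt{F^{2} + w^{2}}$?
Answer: $- \frac{1034533}{29196} \approx -35.434$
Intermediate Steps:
$x{\left(W,P \right)} = W + 46 P$
$- \frac{3891}{x{\left(-30,z{\left(-3,0 \right)} \right)}} - \frac{2889}{-4866} = - \frac{3891}{-30 + 46 \sqrt{\left(-3\right)^{2} + 0^{2}}} - \frac{2889}{-4866} = - \frac{3891}{-30 + 46 \sqrt{9 + 0}} - - \frac{963}{1622} = - \frac{3891}{-30 + 46 \sqrt{9}} + \frac{963}{1622} = - \frac{3891}{-30 + 46 \cdot 3} + \frac{963}{1622} = - \frac{3891}{-30 + 138} + \frac{963}{1622} = - \frac{3891}{108} + \frac{963}{1622} = \left(-3891\right) \frac{1}{108} + \frac{963}{1622} = - \frac{1297}{36} + \frac{963}{1622} = - \frac{1034533}{29196}$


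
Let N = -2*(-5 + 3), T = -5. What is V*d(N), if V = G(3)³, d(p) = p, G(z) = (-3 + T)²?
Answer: 1048576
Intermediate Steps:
N = 4 (N = -2*(-2) = 4)
G(z) = 64 (G(z) = (-3 - 5)² = (-8)² = 64)
V = 262144 (V = 64³ = 262144)
V*d(N) = 262144*4 = 1048576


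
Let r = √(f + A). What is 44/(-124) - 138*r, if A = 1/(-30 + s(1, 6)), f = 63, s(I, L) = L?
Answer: -11/31 - 23*√9066/2 ≈ -1095.3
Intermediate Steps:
A = -1/24 (A = 1/(-30 + 6) = 1/(-24) = -1/24 ≈ -0.041667)
r = √9066/12 (r = √(63 - 1/24) = √(1511/24) = √9066/12 ≈ 7.9346)
44/(-124) - 138*r = 44/(-124) - 23*√9066/2 = 44*(-1/124) - 23*√9066/2 = -11/31 - 23*√9066/2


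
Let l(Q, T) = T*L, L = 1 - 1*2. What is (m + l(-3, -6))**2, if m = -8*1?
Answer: 4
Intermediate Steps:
L = -1 (L = 1 - 2 = -1)
l(Q, T) = -T (l(Q, T) = T*(-1) = -T)
m = -8
(m + l(-3, -6))**2 = (-8 - 1*(-6))**2 = (-8 + 6)**2 = (-2)**2 = 4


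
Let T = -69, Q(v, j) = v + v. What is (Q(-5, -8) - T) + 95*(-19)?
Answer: -1746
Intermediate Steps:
Q(v, j) = 2*v
(Q(-5, -8) - T) + 95*(-19) = (2*(-5) - 1*(-69)) + 95*(-19) = (-10 + 69) - 1805 = 59 - 1805 = -1746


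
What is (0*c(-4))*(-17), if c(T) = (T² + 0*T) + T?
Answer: 0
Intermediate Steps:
c(T) = T + T² (c(T) = (T² + 0) + T = T² + T = T + T²)
(0*c(-4))*(-17) = (0*(-4*(1 - 4)))*(-17) = (0*(-4*(-3)))*(-17) = (0*12)*(-17) = 0*(-17) = 0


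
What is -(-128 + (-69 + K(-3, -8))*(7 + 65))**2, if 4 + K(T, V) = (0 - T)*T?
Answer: -36385024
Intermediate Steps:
K(T, V) = -4 - T**2 (K(T, V) = -4 + (0 - T)*T = -4 + (-T)*T = -4 - T**2)
-(-128 + (-69 + K(-3, -8))*(7 + 65))**2 = -(-128 + (-69 + (-4 - 1*(-3)**2))*(7 + 65))**2 = -(-128 + (-69 + (-4 - 1*9))*72)**2 = -(-128 + (-69 + (-4 - 9))*72)**2 = -(-128 + (-69 - 13)*72)**2 = -(-128 - 82*72)**2 = -(-128 - 5904)**2 = -1*(-6032)**2 = -1*36385024 = -36385024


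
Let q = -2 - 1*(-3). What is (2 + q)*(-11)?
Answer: -33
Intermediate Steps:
q = 1 (q = -2 + 3 = 1)
(2 + q)*(-11) = (2 + 1)*(-11) = 3*(-11) = -33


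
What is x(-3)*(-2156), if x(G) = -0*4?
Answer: 0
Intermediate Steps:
x(G) = 0 (x(G) = -1*0 = 0)
x(-3)*(-2156) = 0*(-2156) = 0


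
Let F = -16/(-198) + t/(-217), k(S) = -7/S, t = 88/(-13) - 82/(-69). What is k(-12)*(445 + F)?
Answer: 2859104827/11011572 ≈ 259.65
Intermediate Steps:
t = -5006/897 (t = 88*(-1/13) - 82*(-1/69) = -88/13 + 82/69 = -5006/897 ≈ -5.5808)
F = 684262/6423417 (F = -16/(-198) - 5006/897/(-217) = -16*(-1/198) - 5006/897*(-1/217) = 8/99 + 5006/194649 = 684262/6423417 ≈ 0.10653)
k(-12)*(445 + F) = (-7/(-12))*(445 + 684262/6423417) = -7*(-1/12)*(2859104827/6423417) = (7/12)*(2859104827/6423417) = 2859104827/11011572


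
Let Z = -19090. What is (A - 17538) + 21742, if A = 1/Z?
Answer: 80254359/19090 ≈ 4204.0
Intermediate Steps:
A = -1/19090 (A = 1/(-19090) = -1/19090 ≈ -5.2383e-5)
(A - 17538) + 21742 = (-1/19090 - 17538) + 21742 = -334800421/19090 + 21742 = 80254359/19090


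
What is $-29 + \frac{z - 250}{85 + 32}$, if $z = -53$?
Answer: $- \frac{1232}{39} \approx -31.59$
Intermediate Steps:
$-29 + \frac{z - 250}{85 + 32} = -29 + \frac{-53 - 250}{85 + 32} = -29 - \frac{303}{117} = -29 - \frac{101}{39} = - \frac{1232}{39}$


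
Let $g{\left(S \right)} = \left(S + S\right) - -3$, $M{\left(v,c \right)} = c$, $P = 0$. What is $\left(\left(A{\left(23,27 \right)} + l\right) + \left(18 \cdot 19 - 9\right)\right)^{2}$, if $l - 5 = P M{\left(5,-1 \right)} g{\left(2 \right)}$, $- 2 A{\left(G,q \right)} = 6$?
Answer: $112225$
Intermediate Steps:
$A{\left(G,q \right)} = -3$ ($A{\left(G,q \right)} = \left(- \frac{1}{2}\right) 6 = -3$)
$g{\left(S \right)} = 3 + 2 S$ ($g{\left(S \right)} = 2 S + 3 = 3 + 2 S$)
$l = 5$ ($l = 5 + 0 \left(-1\right) \left(3 + 2 \cdot 2\right) = 5 + 0 \left(3 + 4\right) = 5 + 0 \cdot 7 = 5 + 0 = 5$)
$\left(\left(A{\left(23,27 \right)} + l\right) + \left(18 \cdot 19 - 9\right)\right)^{2} = \left(\left(-3 + 5\right) + \left(18 \cdot 19 - 9\right)\right)^{2} = \left(2 + \left(342 - 9\right)\right)^{2} = \left(2 + 333\right)^{2} = 335^{2} = 112225$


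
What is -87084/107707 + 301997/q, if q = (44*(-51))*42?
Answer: -993528871/247589496 ≈ -4.0128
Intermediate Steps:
q = -94248 (q = -2244*42 = -94248)
-87084/107707 + 301997/q = -87084/107707 + 301997/(-94248) = -87084*1/107707 + 301997*(-1/94248) = -2124/2627 - 301997/94248 = -993528871/247589496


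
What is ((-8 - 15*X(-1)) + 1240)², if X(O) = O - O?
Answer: 1517824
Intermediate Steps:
X(O) = 0
((-8 - 15*X(-1)) + 1240)² = ((-8 - 15*0) + 1240)² = ((-8 + 0) + 1240)² = (-8 + 1240)² = 1232² = 1517824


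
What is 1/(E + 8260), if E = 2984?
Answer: 1/11244 ≈ 8.8936e-5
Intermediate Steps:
1/(E + 8260) = 1/(2984 + 8260) = 1/11244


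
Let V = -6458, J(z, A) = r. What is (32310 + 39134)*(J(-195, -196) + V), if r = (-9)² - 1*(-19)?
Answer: -454240952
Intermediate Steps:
r = 100 (r = 81 + 19 = 100)
J(z, A) = 100
(32310 + 39134)*(J(-195, -196) + V) = (32310 + 39134)*(100 - 6458) = 71444*(-6358) = -454240952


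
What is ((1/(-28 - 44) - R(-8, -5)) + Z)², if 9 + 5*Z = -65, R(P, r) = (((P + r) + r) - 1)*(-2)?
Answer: 361494169/129600 ≈ 2789.3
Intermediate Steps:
R(P, r) = 2 - 4*r - 2*P (R(P, r) = ((P + 2*r) - 1)*(-2) = (-1 + P + 2*r)*(-2) = 2 - 4*r - 2*P)
Z = -74/5 (Z = -9/5 + (⅕)*(-65) = -9/5 - 13 = -74/5 ≈ -14.800)
((1/(-28 - 44) - R(-8, -5)) + Z)² = ((1/(-28 - 44) - (2 - 4*(-5) - 2*(-8))) - 74/5)² = ((1/(-72) - (2 + 20 + 16)) - 74/5)² = ((-1/72 - 1*38) - 74/5)² = ((-1/72 - 38) - 74/5)² = (-2737/72 - 74/5)² = (-19013/360)² = 361494169/129600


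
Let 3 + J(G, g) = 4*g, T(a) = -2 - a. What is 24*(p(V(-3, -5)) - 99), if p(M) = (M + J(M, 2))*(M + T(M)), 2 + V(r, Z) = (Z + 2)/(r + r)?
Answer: -2544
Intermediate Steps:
V(r, Z) = -2 + (2 + Z)/(2*r) (V(r, Z) = -2 + (Z + 2)/(r + r) = -2 + (2 + Z)/((2*r)) = -2 + (2 + Z)*(1/(2*r)) = -2 + (2 + Z)/(2*r))
J(G, g) = -3 + 4*g
p(M) = -10 - 2*M (p(M) = (M + (-3 + 4*2))*(M + (-2 - M)) = (M + (-3 + 8))*(-2) = (M + 5)*(-2) = (5 + M)*(-2) = -10 - 2*M)
24*(p(V(-3, -5)) - 99) = 24*((-10 - (2 - 5 - 4*(-3))/(-3)) - 99) = 24*((-10 - (-1)*(2 - 5 + 12)/3) - 99) = 24*((-10 - (-1)*9/3) - 99) = 24*((-10 - 2*(-3/2)) - 99) = 24*((-10 + 3) - 99) = 24*(-7 - 99) = 24*(-106) = -2544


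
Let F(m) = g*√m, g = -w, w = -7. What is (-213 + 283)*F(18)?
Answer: 1470*√2 ≈ 2078.9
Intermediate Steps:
g = 7 (g = -1*(-7) = 7)
F(m) = 7*√m
(-213 + 283)*F(18) = (-213 + 283)*(7*√18) = 70*(7*(3*√2)) = 70*(21*√2) = 1470*√2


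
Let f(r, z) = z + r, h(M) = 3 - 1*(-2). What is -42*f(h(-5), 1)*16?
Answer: -4032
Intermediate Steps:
h(M) = 5 (h(M) = 3 + 2 = 5)
f(r, z) = r + z
-42*f(h(-5), 1)*16 = -42*(5 + 1)*16 = -42*6*16 = -252*16 = -4032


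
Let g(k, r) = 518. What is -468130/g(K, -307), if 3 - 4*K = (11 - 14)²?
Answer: -234065/259 ≈ -903.73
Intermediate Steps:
K = -3/2 (K = ¾ - (11 - 14)²/4 = ¾ - ¼*(-3)² = ¾ - ¼*9 = ¾ - 9/4 = -3/2 ≈ -1.5000)
-468130/g(K, -307) = -468130/518 = -468130*1/518 = -234065/259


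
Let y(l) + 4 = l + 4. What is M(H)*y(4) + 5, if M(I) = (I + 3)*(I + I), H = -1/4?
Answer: -1/2 ≈ -0.50000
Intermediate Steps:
y(l) = l (y(l) = -4 + (l + 4) = -4 + (4 + l) = l)
H = -1/4 (H = -1*1/4 = -1/4 ≈ -0.25000)
M(I) = 2*I*(3 + I) (M(I) = (3 + I)*(2*I) = 2*I*(3 + I))
M(H)*y(4) + 5 = (2*(-1/4)*(3 - 1/4))*4 + 5 = (2*(-1/4)*(11/4))*4 + 5 = -11/8*4 + 5 = -11/2 + 5 = -1/2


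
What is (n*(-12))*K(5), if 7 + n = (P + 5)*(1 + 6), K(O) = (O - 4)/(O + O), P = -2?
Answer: -84/5 ≈ -16.800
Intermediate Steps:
K(O) = (-4 + O)/(2*O) (K(O) = (-4 + O)/((2*O)) = (-4 + O)*(1/(2*O)) = (-4 + O)/(2*O))
n = 14 (n = -7 + (-2 + 5)*(1 + 6) = -7 + 3*7 = -7 + 21 = 14)
(n*(-12))*K(5) = (14*(-12))*((½)*(-4 + 5)/5) = -84/5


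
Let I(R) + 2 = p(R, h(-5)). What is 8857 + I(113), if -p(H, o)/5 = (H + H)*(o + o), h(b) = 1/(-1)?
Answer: 11115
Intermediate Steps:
h(b) = -1
p(H, o) = -20*H*o (p(H, o) = -5*(H + H)*(o + o) = -5*2*H*2*o = -20*H*o)
I(R) = -2 + 20*R (I(R) = -2 - 20*R*(-1) = -2 + 20*R)
8857 + I(113) = 8857 + (-2 + 20*113) = 8857 + (-2 + 2260) = 8857 + 2258 = 11115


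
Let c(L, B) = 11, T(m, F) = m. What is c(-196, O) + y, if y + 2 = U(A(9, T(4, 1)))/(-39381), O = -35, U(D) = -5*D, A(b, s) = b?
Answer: 118158/13127 ≈ 9.0011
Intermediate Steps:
y = -26239/13127 (y = -2 - 5*9/(-39381) = -2 - 45*(-1/39381) = -2 + 15/13127 = -26239/13127 ≈ -1.9989)
c(-196, O) + y = 11 - 26239/13127 = 118158/13127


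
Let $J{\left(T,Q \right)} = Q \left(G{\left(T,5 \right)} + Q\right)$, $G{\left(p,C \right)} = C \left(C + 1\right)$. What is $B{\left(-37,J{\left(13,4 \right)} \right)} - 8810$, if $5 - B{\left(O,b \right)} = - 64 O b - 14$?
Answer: $-330839$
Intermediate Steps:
$G{\left(p,C \right)} = C \left(1 + C\right)$
$J{\left(T,Q \right)} = Q \left(30 + Q\right)$ ($J{\left(T,Q \right)} = Q \left(5 \left(1 + 5\right) + Q\right) = Q \left(5 \cdot 6 + Q\right) = Q \left(30 + Q\right)$)
$B{\left(O,b \right)} = 19 + 64 O b$ ($B{\left(O,b \right)} = 5 - \left(- 64 O b - 14\right) = 5 - \left(-14 - 64 O b\right) = 5 + \left(14 + 64 O b\right) = 19 + 64 O b$)
$B{\left(-37,J{\left(13,4 \right)} \right)} - 8810 = \left(19 + 64 \left(-37\right) 4 \left(30 + 4\right)\right) - 8810 = \left(19 + 64 \left(-37\right) 4 \cdot 34\right) - 8810 = \left(19 + 64 \left(-37\right) 136\right) - 8810 = \left(19 - 322048\right) - 8810 = -322029 - 8810 = -330839$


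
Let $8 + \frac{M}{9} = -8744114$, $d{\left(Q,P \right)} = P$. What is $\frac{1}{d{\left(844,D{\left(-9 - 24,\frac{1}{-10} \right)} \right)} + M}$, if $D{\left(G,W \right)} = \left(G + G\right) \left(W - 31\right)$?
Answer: $- \frac{5}{393475227} \approx -1.2707 \cdot 10^{-8}$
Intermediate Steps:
$D{\left(G,W \right)} = 2 G \left(-31 + W\right)$
$M = -78697098$ ($M = -72 + 9 \left(-8744114\right) = -72 - 78697026 = -78697098$)
$\frac{1}{d{\left(844,D{\left(-9 - 24,\frac{1}{-10} \right)} \right)} + M} = \frac{1}{2 \left(-9 - 24\right) \left(-31 + \frac{1}{-10}\right) - 78697098} = \frac{1}{2 \left(-9 - 24\right) \left(-31 - \frac{1}{10}\right) - 78697098} = \frac{1}{2 \left(-33\right) \left(- \frac{311}{10}\right) - 78697098} = \frac{1}{\frac{10263}{5} - 78697098} = \frac{1}{- \frac{393475227}{5}} = - \frac{5}{393475227}$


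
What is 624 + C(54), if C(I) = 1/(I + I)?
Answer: 67393/108 ≈ 624.01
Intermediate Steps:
C(I) = 1/(2*I)
624 + C(54) = 624 + (1/2)/54 = 624 + (1/2)*(1/54) = 624 + 1/108 = 67393/108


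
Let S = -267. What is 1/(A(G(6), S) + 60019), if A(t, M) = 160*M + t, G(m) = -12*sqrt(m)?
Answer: 17299/299254537 + 12*sqrt(6)/299254537 ≈ 5.7905e-5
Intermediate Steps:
A(t, M) = t + 160*M
1/(A(G(6), S) + 60019) = 1/((-12*sqrt(6) + 160*(-267)) + 60019) = 1/((-12*sqrt(6) - 42720) + 60019) = 1/((-42720 - 12*sqrt(6)) + 60019) = 1/(17299 - 12*sqrt(6))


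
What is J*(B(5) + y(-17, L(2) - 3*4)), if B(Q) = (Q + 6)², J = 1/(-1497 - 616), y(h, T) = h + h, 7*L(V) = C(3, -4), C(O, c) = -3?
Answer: -87/2113 ≈ -0.041174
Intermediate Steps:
L(V) = -3/7 (L(V) = (⅐)*(-3) = -3/7)
y(h, T) = 2*h
J = -1/2113 (J = 1/(-2113) = -1/2113 ≈ -0.00047326)
B(Q) = (6 + Q)²
J*(B(5) + y(-17, L(2) - 3*4)) = -((6 + 5)² + 2*(-17))/2113 = -(11² - 34)/2113 = -(121 - 34)/2113 = -1/2113*87 = -87/2113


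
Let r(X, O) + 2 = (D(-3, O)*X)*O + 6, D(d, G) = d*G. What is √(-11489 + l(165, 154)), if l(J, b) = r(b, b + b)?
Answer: I*√43838653 ≈ 6621.1*I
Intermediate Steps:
D(d, G) = G*d
r(X, O) = 4 - 3*X*O² (r(X, O) = -2 + (((O*(-3))*X)*O + 6) = -2 + (((-3*O)*X)*O + 6) = -2 + ((-3*O*X)*O + 6) = -2 + (-3*X*O² + 6) = -2 + (6 - 3*X*O²) = 4 - 3*X*O²)
l(J, b) = 4 - 12*b³ (l(J, b) = 4 - 3*b*(b + b)² = 4 - 3*b*(2*b)² = 4 - 3*b*4*b² = 4 - 12*b³)
√(-11489 + l(165, 154)) = √(-11489 + (4 - 12*154³)) = √(-11489 + (4 - 12*3652264)) = √(-11489 + (4 - 43827168)) = √(-11489 - 43827164) = √(-43838653) = I*√43838653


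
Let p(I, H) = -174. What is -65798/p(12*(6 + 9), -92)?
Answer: 32899/87 ≈ 378.15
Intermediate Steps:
-65798/p(12*(6 + 9), -92) = -65798/(-174) = -65798*(-1/174) = 32899/87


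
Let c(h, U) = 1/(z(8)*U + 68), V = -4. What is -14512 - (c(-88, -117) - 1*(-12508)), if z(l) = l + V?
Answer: -10807999/400 ≈ -27020.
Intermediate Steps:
z(l) = -4 + l (z(l) = l - 4 = -4 + l)
c(h, U) = 1/(68 + 4*U) (c(h, U) = 1/((-4 + 8)*U + 68) = 1/(4*U + 68) = 1/(68 + 4*U))
-14512 - (c(-88, -117) - 1*(-12508)) = -14512 - (1/(4*(17 - 117)) - 1*(-12508)) = -14512 - ((1/4)/(-100) + 12508) = -14512 - ((1/4)*(-1/100) + 12508) = -14512 - (-1/400 + 12508) = -14512 - 1*5003199/400 = -14512 - 5003199/400 = -10807999/400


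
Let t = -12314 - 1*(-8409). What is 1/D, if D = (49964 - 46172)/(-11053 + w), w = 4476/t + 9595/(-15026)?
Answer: -19656254877/6742466720 ≈ -2.9153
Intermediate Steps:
t = -3905 (t = -12314 + 8409 = -3905)
w = -9520441/5334230 (w = 4476/(-3905) + 9595/(-15026) = 4476*(-1/3905) + 9595*(-1/15026) = -4476/3905 - 9595/15026 = -9520441/5334230 ≈ -1.7848)
D = -6742466720/19656254877 (D = (49964 - 46172)/(-11053 - 9520441/5334230) = 3792/(-58968764631/5334230) = 3792*(-5334230/58968764631) = -6742466720/19656254877 ≈ -0.34302)
1/D = 1/(-6742466720/19656254877) = -19656254877/6742466720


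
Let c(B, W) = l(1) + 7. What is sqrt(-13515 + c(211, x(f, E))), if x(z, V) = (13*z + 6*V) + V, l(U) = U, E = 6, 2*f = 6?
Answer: I*sqrt(13507) ≈ 116.22*I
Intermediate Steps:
f = 3 (f = (1/2)*6 = 3)
x(z, V) = 7*V + 13*z (x(z, V) = (6*V + 13*z) + V = 7*V + 13*z)
c(B, W) = 8 (c(B, W) = 1 + 7 = 8)
sqrt(-13515 + c(211, x(f, E))) = sqrt(-13515 + 8) = sqrt(-13507) = I*sqrt(13507)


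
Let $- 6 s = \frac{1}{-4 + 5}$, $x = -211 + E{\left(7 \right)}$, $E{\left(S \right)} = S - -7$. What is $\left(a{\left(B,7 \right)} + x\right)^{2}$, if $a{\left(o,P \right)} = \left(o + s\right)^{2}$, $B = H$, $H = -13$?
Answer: $\frac{724201}{1296} \approx 558.8$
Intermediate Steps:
$E{\left(S \right)} = 7 + S$ ($E{\left(S \right)} = S + 7 = 7 + S$)
$B = -13$
$x = -197$ ($x = -211 + \left(7 + 7\right) = -211 + 14 = -197$)
$s = - \frac{1}{6}$ ($s = - \frac{1}{6 \left(-4 + 5\right)} = - \frac{1}{6 \cdot 1} = \left(- \frac{1}{6}\right) 1 = - \frac{1}{6} \approx -0.16667$)
$a{\left(o,P \right)} = \left(- \frac{1}{6} + o\right)^{2}$ ($a{\left(o,P \right)} = \left(o - \frac{1}{6}\right)^{2} = \left(- \frac{1}{6} + o\right)^{2}$)
$\left(a{\left(B,7 \right)} + x\right)^{2} = \left(\frac{\left(-1 + 6 \left(-13\right)\right)^{2}}{36} - 197\right)^{2} = \left(\frac{\left(-1 - 78\right)^{2}}{36} - 197\right)^{2} = \left(\frac{\left(-79\right)^{2}}{36} - 197\right)^{2} = \left(\frac{1}{36} \cdot 6241 - 197\right)^{2} = \left(\frac{6241}{36} - 197\right)^{2} = \left(- \frac{851}{36}\right)^{2} = \frac{724201}{1296}$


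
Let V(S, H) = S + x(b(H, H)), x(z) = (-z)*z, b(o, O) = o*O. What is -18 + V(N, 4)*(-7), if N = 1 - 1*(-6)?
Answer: 1725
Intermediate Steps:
b(o, O) = O*o
x(z) = -z²
N = 7 (N = 1 + 6 = 7)
V(S, H) = S - H⁴ (V(S, H) = S - (H*H)² = S - (H²)² = S - H⁴)
-18 + V(N, 4)*(-7) = -18 + (7 - 1*4⁴)*(-7) = -18 + (7 - 1*256)*(-7) = -18 + (7 - 256)*(-7) = -18 - 249*(-7) = -18 + 1743 = 1725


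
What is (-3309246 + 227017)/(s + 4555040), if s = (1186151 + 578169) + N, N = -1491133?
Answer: -3082229/4828227 ≈ -0.63838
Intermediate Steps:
s = 273187 (s = (1186151 + 578169) - 1491133 = 1764320 - 1491133 = 273187)
(-3309246 + 227017)/(s + 4555040) = (-3309246 + 227017)/(273187 + 4555040) = -3082229/4828227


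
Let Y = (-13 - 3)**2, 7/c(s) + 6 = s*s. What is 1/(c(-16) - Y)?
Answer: -250/63993 ≈ -0.0039067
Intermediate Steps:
c(s) = 7/(-6 + s**2) (c(s) = 7/(-6 + s*s) = 7/(-6 + s**2))
Y = 256 (Y = (-16)**2 = 256)
1/(c(-16) - Y) = 1/(7/(-6 + (-16)**2) - 1*256) = 1/(7/(-6 + 256) - 256) = 1/(7/250 - 256) = 1/(-63993/250) = -250/63993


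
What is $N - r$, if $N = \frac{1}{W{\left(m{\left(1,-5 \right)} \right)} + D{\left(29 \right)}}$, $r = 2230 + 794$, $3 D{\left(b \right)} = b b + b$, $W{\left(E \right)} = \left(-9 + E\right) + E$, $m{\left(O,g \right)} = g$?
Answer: $- \frac{819503}{271} \approx -3024.0$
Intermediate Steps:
$W{\left(E \right)} = -9 + 2 E$
$D{\left(b \right)} = \frac{b}{3} + \frac{b^{2}}{3}$ ($D{\left(b \right)} = \frac{b b + b}{3} = \frac{b^{2} + b}{3} = \frac{b + b^{2}}{3} = \frac{b}{3} + \frac{b^{2}}{3}$)
$r = 3024$
$N = \frac{1}{271}$ ($N = \frac{1}{\left(-9 + 2 \left(-5\right)\right) + \frac{1}{3} \cdot 29 \left(1 + 29\right)} = \frac{1}{\left(-9 - 10\right) + \frac{1}{3} \cdot 29 \cdot 30} = \frac{1}{-19 + 290} = \frac{1}{271} \approx 0.00369$)
$N - r = \frac{1}{271} - 3024 = - \frac{819503}{271}$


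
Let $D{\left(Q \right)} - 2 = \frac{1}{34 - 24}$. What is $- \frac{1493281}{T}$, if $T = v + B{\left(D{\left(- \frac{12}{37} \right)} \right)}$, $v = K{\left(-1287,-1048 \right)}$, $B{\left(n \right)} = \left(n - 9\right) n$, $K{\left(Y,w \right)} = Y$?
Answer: $\frac{149328100}{130149} \approx 1147.4$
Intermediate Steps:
$D{\left(Q \right)} = \frac{21}{10}$ ($D{\left(Q \right)} = 2 + \frac{1}{34 - 24} = 2 + \frac{1}{10} = \frac{21}{10}$)
$B{\left(n \right)} = n \left(-9 + n\right)$ ($B{\left(n \right)} = \left(-9 + n\right) n = n \left(-9 + n\right)$)
$v = -1287$
$T = - \frac{130149}{100}$ ($T = -1287 + \frac{21 \left(-9 + \frac{21}{10}\right)}{10} = -1287 + \frac{21}{10} \left(- \frac{69}{10}\right) = -1287 - \frac{1449}{100} = - \frac{130149}{100} \approx -1301.5$)
$- \frac{1493281}{T} = - \frac{1493281}{- \frac{130149}{100}} = \left(-1493281\right) \left(- \frac{100}{130149}\right) = \frac{149328100}{130149}$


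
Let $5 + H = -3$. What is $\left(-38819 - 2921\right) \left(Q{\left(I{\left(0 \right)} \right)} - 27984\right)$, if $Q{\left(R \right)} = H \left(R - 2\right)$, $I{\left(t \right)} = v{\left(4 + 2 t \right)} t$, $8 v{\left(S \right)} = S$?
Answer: $1167384320$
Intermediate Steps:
$v{\left(S \right)} = \frac{S}{8}$
$H = -8$ ($H = -5 - 3 = -8$)
$I{\left(t \right)} = t \left(\frac{1}{2} + \frac{t}{4}\right)$ ($I{\left(t \right)} = \frac{4 + 2 t}{8} t = \left(\frac{1}{2} + \frac{t}{4}\right) t = t \left(\frac{1}{2} + \frac{t}{4}\right)$)
$Q{\left(R \right)} = 16 - 8 R$ ($Q{\left(R \right)} = - 8 \left(R - 2\right) = - 8 \left(-2 + R\right) = 16 - 8 R$)
$\left(-38819 - 2921\right) \left(Q{\left(I{\left(0 \right)} \right)} - 27984\right) = \left(-38819 - 2921\right) \left(\left(16 - 8 \cdot \frac{1}{4} \cdot 0 \left(2 + 0\right)\right) - 27984\right) = - 41740 \left(\left(16 - 8 \cdot \frac{1}{4} \cdot 0 \cdot 2\right) - 27984\right) = - 41740 \left(\left(16 - 0\right) - 27984\right) = - 41740 \left(\left(16 + 0\right) - 27984\right) = - 41740 \left(16 - 27984\right) = \left(-41740\right) \left(-27968\right) = 1167384320$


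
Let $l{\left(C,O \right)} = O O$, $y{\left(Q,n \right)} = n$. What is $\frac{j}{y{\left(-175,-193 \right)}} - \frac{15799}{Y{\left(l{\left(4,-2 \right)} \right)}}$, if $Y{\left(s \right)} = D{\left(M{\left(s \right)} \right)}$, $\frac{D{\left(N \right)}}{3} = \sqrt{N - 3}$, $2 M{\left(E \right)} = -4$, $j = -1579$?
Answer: $\frac{1579}{193} + \frac{15799 i \sqrt{5}}{15} \approx 8.1814 + 2355.2 i$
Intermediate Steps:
$M{\left(E \right)} = -2$ ($M{\left(E \right)} = \frac{1}{2} \left(-4\right) = -2$)
$D{\left(N \right)} = 3 \sqrt{-3 + N}$ ($D{\left(N \right)} = 3 \sqrt{N - 3} = 3 \sqrt{-3 + N}$)
$l{\left(C,O \right)} = O^{2}$
$Y{\left(s \right)} = 3 i \sqrt{5}$ ($Y{\left(s \right)} = 3 \sqrt{-3 - 2} = 3 \sqrt{-5} = 3 i \sqrt{5}$)
$\frac{j}{y{\left(-175,-193 \right)}} - \frac{15799}{Y{\left(l{\left(4,-2 \right)} \right)}} = - \frac{1579}{-193} - \frac{15799}{3 i \sqrt{5}} = \left(-1579\right) \left(- \frac{1}{193}\right) - 15799 \left(- \frac{i \sqrt{5}}{15}\right) = \frac{1579}{193} + \frac{15799 i \sqrt{5}}{15}$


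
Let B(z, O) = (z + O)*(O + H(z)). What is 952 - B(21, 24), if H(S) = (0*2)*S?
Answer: -128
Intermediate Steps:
H(S) = 0 (H(S) = 0*S = 0)
B(z, O) = O*(O + z) (B(z, O) = (z + O)*(O + 0) = (O + z)*O = O*(O + z))
952 - B(21, 24) = 952 - 24*(24 + 21) = 952 - 24*45 = 952 - 1*1080 = 952 - 1080 = -128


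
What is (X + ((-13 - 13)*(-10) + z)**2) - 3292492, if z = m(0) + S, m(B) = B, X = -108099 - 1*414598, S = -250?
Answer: -3815089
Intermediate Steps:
X = -522697 (X = -108099 - 414598 = -522697)
z = -250 (z = 0 - 250 = -250)
(X + ((-13 - 13)*(-10) + z)**2) - 3292492 = (-522697 + ((-13 - 13)*(-10) - 250)**2) - 3292492 = (-522697 + (-26*(-10) - 250)**2) - 3292492 = (-522697 + (260 - 250)**2) - 3292492 = (-522697 + 10**2) - 3292492 = (-522697 + 100) - 3292492 = -522597 - 3292492 = -3815089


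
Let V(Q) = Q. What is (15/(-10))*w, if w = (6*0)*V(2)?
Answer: 0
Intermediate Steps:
w = 0 (w = (6*0)*2 = 0*2 = 0)
(15/(-10))*w = (15/(-10))*0 = (15*(-⅒))*0 = -3/2*0 = 0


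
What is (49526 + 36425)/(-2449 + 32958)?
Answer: 85951/30509 ≈ 2.8172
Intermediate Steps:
(49526 + 36425)/(-2449 + 32958) = 85951/30509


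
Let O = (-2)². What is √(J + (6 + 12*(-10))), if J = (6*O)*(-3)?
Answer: I*√186 ≈ 13.638*I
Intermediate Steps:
O = 4
J = -72 (J = (6*4)*(-3) = 24*(-3) = -72)
√(J + (6 + 12*(-10))) = √(-72 + (6 + 12*(-10))) = √(-72 + (6 - 120)) = √(-72 - 114) = √(-186) = I*√186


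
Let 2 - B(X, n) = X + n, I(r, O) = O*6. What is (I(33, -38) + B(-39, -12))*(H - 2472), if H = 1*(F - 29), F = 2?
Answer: 437325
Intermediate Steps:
I(r, O) = 6*O
B(X, n) = 2 - X - n (B(X, n) = 2 - (X + n) = 2 + (-X - n) = 2 - X - n)
H = -27 (H = 1*(2 - 29) = 1*(-27) = -27)
(I(33, -38) + B(-39, -12))*(H - 2472) = (6*(-38) + (2 - 1*(-39) - 1*(-12)))*(-27 - 2472) = (-228 + (2 + 39 + 12))*(-2499) = (-228 + 53)*(-2499) = -175*(-2499) = 437325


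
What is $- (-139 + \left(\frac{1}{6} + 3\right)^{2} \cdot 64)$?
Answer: $- \frac{4525}{9} \approx -502.78$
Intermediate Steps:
$- (-139 + \left(\frac{1}{6} + 3\right)^{2} \cdot 64) = - (-139 + \left(\frac{19}{6}\right)^{2} \cdot 64) = - (-139 + \frac{361}{36} \cdot 64) = - (-139 + \frac{5776}{9}) = \left(-1\right) \frac{4525}{9} = - \frac{4525}{9}$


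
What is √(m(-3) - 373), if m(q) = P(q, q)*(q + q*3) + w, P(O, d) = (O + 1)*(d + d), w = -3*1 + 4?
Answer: 2*I*√129 ≈ 22.716*I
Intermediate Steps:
w = 1 (w = -3 + 4 = 1)
P(O, d) = 2*d*(1 + O) (P(O, d) = (1 + O)*(2*d) = 2*d*(1 + O))
m(q) = 1 + 8*q²*(1 + q) (m(q) = (2*q*(1 + q))*(q + q*3) + 1 = (2*q*(1 + q))*(q + 3*q) + 1 = (2*q*(1 + q))*(4*q) + 1 = 8*q²*(1 + q) + 1 = 1 + 8*q²*(1 + q))
√(m(-3) - 373) = √((1 + 8*(-3)²*(1 - 3)) - 373) = √((1 + 8*9*(-2)) - 373) = √((1 - 144) - 373) = √(-143 - 373) = √(-516) = 2*I*√129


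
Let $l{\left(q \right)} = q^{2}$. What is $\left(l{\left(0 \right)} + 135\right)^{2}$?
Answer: $18225$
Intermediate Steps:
$\left(l{\left(0 \right)} + 135\right)^{2} = \left(0^{2} + 135\right)^{2} = \left(0 + 135\right)^{2} = 135^{2} = 18225$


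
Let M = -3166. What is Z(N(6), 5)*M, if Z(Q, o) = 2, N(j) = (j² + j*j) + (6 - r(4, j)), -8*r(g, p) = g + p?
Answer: -6332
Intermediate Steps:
r(g, p) = -g/8 - p/8 (r(g, p) = -(g + p)/8 = -g/8 - p/8)
N(j) = 13/2 + 2*j² + j/8 (N(j) = (j² + j*j) + (6 - (-⅛*4 - j/8)) = (j² + j²) + (6 - (-½ - j/8)) = 2*j² + (6 + (½ + j/8)) = 2*j² + (13/2 + j/8) = 13/2 + 2*j² + j/8)
Z(N(6), 5)*M = 2*(-3166) = -6332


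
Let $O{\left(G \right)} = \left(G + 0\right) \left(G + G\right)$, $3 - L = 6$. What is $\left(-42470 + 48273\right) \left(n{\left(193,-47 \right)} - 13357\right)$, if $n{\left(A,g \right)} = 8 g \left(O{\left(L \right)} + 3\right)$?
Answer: $-123331159$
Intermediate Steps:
$L = -3$ ($L = 3 - 6 = -3$)
$O{\left(G \right)} = 2 G^{2}$ ($O{\left(G \right)} = G 2 G = 2 G^{2}$)
$n{\left(A,g \right)} = 168 g$ ($n{\left(A,g \right)} = 8 g \left(2 \left(-3\right)^{2} + 3\right) = 8 g \left(2 \cdot 9 + 3\right) = 8 g \left(18 + 3\right) = 8 g 21 = 168 g$)
$\left(-42470 + 48273\right) \left(n{\left(193,-47 \right)} - 13357\right) = \left(-42470 + 48273\right) \left(168 \left(-47\right) - 13357\right) = 5803 \left(-7896 - 13357\right) = 5803 \left(-21253\right) = -123331159$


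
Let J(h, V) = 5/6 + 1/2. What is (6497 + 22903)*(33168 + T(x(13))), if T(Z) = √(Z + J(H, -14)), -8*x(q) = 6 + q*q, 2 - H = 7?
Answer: 975139200 + 2450*I*√2958 ≈ 9.7514e+8 + 1.3325e+5*I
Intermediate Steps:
H = -5 (H = 2 - 1*7 = 2 - 7 = -5)
J(h, V) = 4/3 (J(h, V) = 5*(⅙) + 1*(½) = ⅚ + ½ = 4/3)
x(q) = -¾ - q²/8 (x(q) = -(6 + q*q)/8 = -(6 + q²)/8 = -¾ - q²/8)
T(Z) = √(4/3 + Z) (T(Z) = √(Z + 4/3) = √(4/3 + Z))
(6497 + 22903)*(33168 + T(x(13))) = (6497 + 22903)*(33168 + √(12 + 9*(-¾ - ⅛*13²))/3) = 29400*(33168 + √(12 + 9*(-¾ - ⅛*169))/3) = 29400*(33168 + √(12 + 9*(-¾ - 169/8))/3) = 29400*(33168 + √(12 + 9*(-175/8))/3) = 29400*(33168 + √(12 - 1575/8)/3) = 29400*(33168 + √(-1479/8)/3) = 29400*(33168 + (I*√2958/4)/3) = 29400*(33168 + I*√2958/12) = 975139200 + 2450*I*√2958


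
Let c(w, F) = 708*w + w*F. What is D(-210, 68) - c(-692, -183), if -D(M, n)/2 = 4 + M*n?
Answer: 391852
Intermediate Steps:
D(M, n) = -8 - 2*M*n (D(M, n) = -2*(4 + M*n) = -8 - 2*M*n)
c(w, F) = 708*w + F*w
D(-210, 68) - c(-692, -183) = (-8 - 2*(-210)*68) - (-692)*(708 - 183) = (-8 + 28560) - (-692)*525 = 28552 - 1*(-363300) = 28552 + 363300 = 391852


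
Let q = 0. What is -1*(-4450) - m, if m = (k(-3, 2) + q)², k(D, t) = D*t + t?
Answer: 4434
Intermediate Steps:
k(D, t) = t + D*t
m = 16 (m = (2*(1 - 3) + 0)² = (2*(-2) + 0)² = (-4 + 0)² = (-4)² = 16)
-1*(-4450) - m = -1*(-4450) - 1*16 = 4450 - 16 = 4434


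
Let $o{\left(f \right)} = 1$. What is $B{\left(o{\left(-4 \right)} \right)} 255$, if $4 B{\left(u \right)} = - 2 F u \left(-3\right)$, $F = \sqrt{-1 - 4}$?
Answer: $\frac{765 i \sqrt{5}}{2} \approx 855.3 i$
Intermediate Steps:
$F = i \sqrt{5}$ ($F = \sqrt{-5} = i \sqrt{5} \approx 2.2361 i$)
$B{\left(u \right)} = \frac{3 i u \sqrt{5}}{2}$ ($B{\left(u \right)} = \frac{- 2 i \sqrt{5} u \left(-3\right)}{4} = \frac{- 2 i \sqrt{5} \left(- 3 u\right)}{4} = \frac{6 i u \sqrt{5}}{4} = \frac{3 i u \sqrt{5}}{2}$)
$B{\left(o{\left(-4 \right)} \right)} 255 = \frac{3}{2} i 1 \sqrt{5} \cdot 255 = \frac{3 i \sqrt{5}}{2} \cdot 255 = \frac{765 i \sqrt{5}}{2}$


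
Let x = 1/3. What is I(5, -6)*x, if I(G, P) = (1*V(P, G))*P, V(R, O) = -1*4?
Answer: 8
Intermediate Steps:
V(R, O) = -4
I(G, P) = -4*P (I(G, P) = (1*(-4))*P = -4*P)
x = ⅓ ≈ 0.33333
I(5, -6)*x = -4*(-6)*(⅓) = 24*(⅓) = 8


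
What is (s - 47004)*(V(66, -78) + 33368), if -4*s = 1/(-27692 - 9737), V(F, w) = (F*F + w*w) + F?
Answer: -154376172181631/74858 ≈ -2.0623e+9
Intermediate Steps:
V(F, w) = F + F² + w² (V(F, w) = (F² + w²) + F = F + F² + w²)
s = 1/149716 (s = -1/(4*(-27692 - 9737)) = -¼/(-37429) = -¼*(-1/37429) = 1/149716 ≈ 6.6793e-6)
(s - 47004)*(V(66, -78) + 33368) = (1/149716 - 47004)*((66 + 66² + (-78)²) + 33368) = -7037250863*((66 + 4356 + 6084) + 33368)/149716 = -7037250863*(10506 + 33368)/149716 = -7037250863/149716*43874 = -154376172181631/74858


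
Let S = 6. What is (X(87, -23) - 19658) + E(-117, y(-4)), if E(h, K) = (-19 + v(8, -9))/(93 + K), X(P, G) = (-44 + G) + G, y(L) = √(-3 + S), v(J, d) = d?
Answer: -28457302/1441 + 14*√3/4323 ≈ -19748.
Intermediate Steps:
y(L) = √3 (y(L) = √(-3 + 6) = √3)
X(P, G) = -44 + 2*G
E(h, K) = -28/(93 + K) (E(h, K) = (-19 - 9)/(93 + K) = -28/(93 + K))
(X(87, -23) - 19658) + E(-117, y(-4)) = ((-44 + 2*(-23)) - 19658) - 28/(93 + √3) = ((-44 - 46) - 19658) - 28/(93 + √3) = (-90 - 19658) - 28/(93 + √3) = -19748 - 28/(93 + √3)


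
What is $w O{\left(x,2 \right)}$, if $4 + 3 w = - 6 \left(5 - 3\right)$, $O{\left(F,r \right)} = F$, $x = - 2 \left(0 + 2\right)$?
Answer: $\frac{64}{3} \approx 21.333$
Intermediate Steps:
$x = -4$ ($x = \left(-2\right) 2 = -4$)
$w = - \frac{16}{3}$ ($w = - \frac{4}{3} + \frac{\left(-6\right) \left(5 - 3\right)}{3} = - \frac{4}{3} + \frac{\left(-6\right) 2}{3} = - \frac{4}{3} + \frac{1}{3} \left(-12\right) = - \frac{4}{3} - 4 = - \frac{16}{3} \approx -5.3333$)
$w O{\left(x,2 \right)} = \left(- \frac{16}{3}\right) \left(-4\right) = \frac{64}{3}$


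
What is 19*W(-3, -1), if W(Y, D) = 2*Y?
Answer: -114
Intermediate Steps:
19*W(-3, -1) = 19*(2*(-3)) = 19*(-6) = -114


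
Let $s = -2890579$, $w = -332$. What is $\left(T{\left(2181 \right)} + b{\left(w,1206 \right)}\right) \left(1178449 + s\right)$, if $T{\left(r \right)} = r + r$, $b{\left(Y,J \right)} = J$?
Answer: $-9533139840$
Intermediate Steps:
$T{\left(r \right)} = 2 r$
$\left(T{\left(2181 \right)} + b{\left(w,1206 \right)}\right) \left(1178449 + s\right) = \left(2 \cdot 2181 + 1206\right) \left(1178449 - 2890579\right) = \left(4362 + 1206\right) \left(-1712130\right) = 5568 \left(-1712130\right) = -9533139840$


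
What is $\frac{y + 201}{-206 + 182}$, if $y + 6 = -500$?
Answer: $\frac{305}{24} \approx 12.708$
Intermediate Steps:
$y = -506$ ($y = -6 - 500 = -506$)
$\frac{y + 201}{-206 + 182} = \frac{-506 + 201}{-206 + 182} = - \frac{305}{-24} = \left(-305\right) \left(- \frac{1}{24}\right) = \frac{305}{24}$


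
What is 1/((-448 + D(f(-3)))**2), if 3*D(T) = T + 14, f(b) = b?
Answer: 9/1776889 ≈ 5.0650e-6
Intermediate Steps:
D(T) = 14/3 + T/3 (D(T) = (T + 14)/3 = (14 + T)/3 = 14/3 + T/3)
1/((-448 + D(f(-3)))**2) = 1/((-448 + (14/3 + (1/3)*(-3)))**2) = 1/((-448 + (14/3 - 1))**2) = 1/((-448 + 11/3)**2) = 1/((-1333/3)**2) = 1/(1776889/9) = 9/1776889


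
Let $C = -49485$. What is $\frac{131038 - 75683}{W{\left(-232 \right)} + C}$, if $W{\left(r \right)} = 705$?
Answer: $- \frac{11071}{9756} \approx -1.1348$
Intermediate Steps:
$\frac{131038 - 75683}{W{\left(-232 \right)} + C} = \frac{131038 - 75683}{705 - 49485} = \frac{55355}{-48780} = 55355 \left(- \frac{1}{48780}\right) = - \frac{11071}{9756}$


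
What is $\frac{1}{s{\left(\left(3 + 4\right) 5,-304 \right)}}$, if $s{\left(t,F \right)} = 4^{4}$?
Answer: $\frac{1}{256} \approx 0.0039063$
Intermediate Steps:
$s{\left(t,F \right)} = 256$
$\frac{1}{s{\left(\left(3 + 4\right) 5,-304 \right)}} = \frac{1}{256}$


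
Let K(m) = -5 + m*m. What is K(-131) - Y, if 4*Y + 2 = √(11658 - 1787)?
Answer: 34313/2 - √9871/4 ≈ 17132.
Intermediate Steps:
K(m) = -5 + m²
Y = -½ + √9871/4 (Y = -½ + √(11658 - 1787)/4 = -½ + √9871/4 ≈ 24.338)
K(-131) - Y = (-5 + (-131)²) - (-½ + √9871/4) = (-5 + 17161) + (½ - √9871/4) = 17156 + (½ - √9871/4) = 34313/2 - √9871/4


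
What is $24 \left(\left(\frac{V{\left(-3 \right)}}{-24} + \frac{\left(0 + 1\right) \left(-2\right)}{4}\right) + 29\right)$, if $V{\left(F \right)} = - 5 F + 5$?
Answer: $664$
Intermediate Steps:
$V{\left(F \right)} = 5 - 5 F$
$24 \left(\left(\frac{V{\left(-3 \right)}}{-24} + \frac{\left(0 + 1\right) \left(-2\right)}{4}\right) + 29\right) = 24 \left(\left(\frac{5 - -15}{-24} + \frac{\left(0 + 1\right) \left(-2\right)}{4}\right) + 29\right) = 24 \left(\left(\left(5 + 15\right) \left(- \frac{1}{24}\right) + 1 \left(-2\right) \frac{1}{4}\right) + 29\right) = 24 \left(\left(20 \left(- \frac{1}{24}\right) - \frac{1}{2}\right) + 29\right) = 24 \left(\left(- \frac{5}{6} - \frac{1}{2}\right) + 29\right) = 24 \left(- \frac{4}{3} + 29\right) = 24 \cdot \frac{83}{3} = 664$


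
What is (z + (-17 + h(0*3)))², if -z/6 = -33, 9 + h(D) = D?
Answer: 29584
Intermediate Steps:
h(D) = -9 + D
z = 198 (z = -6*(-33) = 198)
(z + (-17 + h(0*3)))² = (198 + (-17 + (-9 + 0*3)))² = (198 + (-17 + (-9 + 0)))² = (198 + (-17 - 9))² = (198 - 26)² = 172² = 29584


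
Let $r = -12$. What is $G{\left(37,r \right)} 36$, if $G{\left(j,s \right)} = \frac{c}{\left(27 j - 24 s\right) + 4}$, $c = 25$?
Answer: $\frac{900}{1291} \approx 0.69713$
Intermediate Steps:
$G{\left(j,s \right)} = \frac{25}{4 - 24 s + 27 j}$ ($G{\left(j,s \right)} = \frac{25}{\left(27 j - 24 s\right) + 4} = \frac{25}{\left(- 24 s + 27 j\right) + 4} = \frac{25}{4 - 24 s + 27 j}$)
$G{\left(37,r \right)} 36 = \frac{25}{4 - -288 + 27 \cdot 37} \cdot 36 = \frac{25}{4 + 288 + 999} \cdot 36 = \frac{25}{1291} \cdot 36 = \frac{900}{1291}$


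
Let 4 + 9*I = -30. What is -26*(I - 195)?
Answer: 46514/9 ≈ 5168.2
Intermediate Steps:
I = -34/9 (I = -4/9 + (1/9)*(-30) = -4/9 - 10/3 = -34/9 ≈ -3.7778)
-26*(I - 195) = -26*(-34/9 - 195) = -26*(-1789/9) = 46514/9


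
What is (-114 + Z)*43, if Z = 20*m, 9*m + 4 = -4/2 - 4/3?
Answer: -151274/27 ≈ -5602.7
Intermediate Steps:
m = -22/27 (m = -4/9 + (-4/2 - 4/3)/9 = -4/9 + (-4*½ - 4*⅓)/9 = -4/9 + (-2 - 4/3)/9 = -4/9 + (⅑)*(-10/3) = -4/9 - 10/27 = -22/27 ≈ -0.81481)
Z = -440/27 (Z = 20*(-22/27) = -440/27 ≈ -16.296)
(-114 + Z)*43 = (-114 - 440/27)*43 = -3518/27*43 = -151274/27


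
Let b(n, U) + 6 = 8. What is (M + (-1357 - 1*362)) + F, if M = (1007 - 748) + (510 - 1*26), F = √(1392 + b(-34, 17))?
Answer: -976 + √1394 ≈ -938.66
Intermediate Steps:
b(n, U) = 2 (b(n, U) = -6 + 8 = 2)
F = √1394 (F = √(1392 + 2) = √1394 ≈ 37.336)
M = 743 (M = 259 + (510 - 26) = 259 + 484 = 743)
(M + (-1357 - 1*362)) + F = (743 + (-1357 - 1*362)) + √1394 = (743 + (-1357 - 362)) + √1394 = (743 - 1719) + √1394 = -976 + √1394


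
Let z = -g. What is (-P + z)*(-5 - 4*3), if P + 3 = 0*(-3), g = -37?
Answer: -680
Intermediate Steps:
P = -3 (P = -3 + 0*(-3) = -3 + 0 = -3)
z = 37 (z = -1*(-37) = 37)
(-P + z)*(-5 - 4*3) = (-1*(-3) + 37)*(-5 - 4*3) = (3 + 37)*(-5 - 12) = 40*(-17) = -680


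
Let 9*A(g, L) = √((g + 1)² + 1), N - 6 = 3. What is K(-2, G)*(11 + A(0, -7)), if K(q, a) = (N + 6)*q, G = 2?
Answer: -330 - 10*√2/3 ≈ -334.71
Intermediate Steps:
N = 9 (N = 6 + 3 = 9)
A(g, L) = √(1 + (1 + g)²)/9 (A(g, L) = √((g + 1)² + 1)/9 = √((1 + g)² + 1)/9 = √(1 + (1 + g)²)/9)
K(q, a) = 15*q (K(q, a) = (9 + 6)*q = 15*q)
K(-2, G)*(11 + A(0, -7)) = (15*(-2))*(11 + √(1 + (1 + 0)²)/9) = -30*(11 + √(1 + 1²)/9) = -30*(11 + √(1 + 1)/9) = -30*(11 + √2/9) = -330 - 10*√2/3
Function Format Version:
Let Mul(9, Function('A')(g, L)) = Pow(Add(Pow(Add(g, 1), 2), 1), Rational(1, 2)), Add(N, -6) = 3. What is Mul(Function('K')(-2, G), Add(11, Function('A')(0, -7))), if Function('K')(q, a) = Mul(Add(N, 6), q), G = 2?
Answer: Add(-330, Mul(Rational(-10, 3), Pow(2, Rational(1, 2)))) ≈ -334.71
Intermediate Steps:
N = 9 (N = Add(6, 3) = 9)
Function('A')(g, L) = Mul(Rational(1, 9), Pow(Add(1, Pow(Add(1, g), 2)), Rational(1, 2))) (Function('A')(g, L) = Mul(Rational(1, 9), Pow(Add(Pow(Add(g, 1), 2), 1), Rational(1, 2))) = Mul(Rational(1, 9), Pow(Add(Pow(Add(1, g), 2), 1), Rational(1, 2))) = Mul(Rational(1, 9), Pow(Add(1, Pow(Add(1, g), 2)), Rational(1, 2))))
Function('K')(q, a) = Mul(15, q) (Function('K')(q, a) = Mul(Add(9, 6), q) = Mul(15, q))
Mul(Function('K')(-2, G), Add(11, Function('A')(0, -7))) = Mul(Mul(15, -2), Add(11, Mul(Rational(1, 9), Pow(Add(1, Pow(Add(1, 0), 2)), Rational(1, 2))))) = Mul(-30, Add(11, Mul(Rational(1, 9), Pow(Add(1, Pow(1, 2)), Rational(1, 2))))) = Mul(-30, Add(11, Mul(Rational(1, 9), Pow(Add(1, 1), Rational(1, 2))))) = Mul(-30, Add(11, Mul(Rational(1, 9), Pow(2, Rational(1, 2))))) = Add(-330, Mul(Rational(-10, 3), Pow(2, Rational(1, 2))))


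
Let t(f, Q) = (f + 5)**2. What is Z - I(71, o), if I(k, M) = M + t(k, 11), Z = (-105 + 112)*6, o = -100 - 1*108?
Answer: -5526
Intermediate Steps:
o = -208 (o = -100 - 108 = -208)
t(f, Q) = (5 + f)**2
Z = 42 (Z = 7*6 = 42)
I(k, M) = M + (5 + k)**2
Z - I(71, o) = 42 - (-208 + (5 + 71)**2) = 42 - (-208 + 76**2) = 42 - (-208 + 5776) = 42 - 1*5568 = 42 - 5568 = -5526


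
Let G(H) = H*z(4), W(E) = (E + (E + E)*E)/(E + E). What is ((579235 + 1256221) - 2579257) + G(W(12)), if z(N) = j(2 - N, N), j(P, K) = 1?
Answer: -1487577/2 ≈ -7.4379e+5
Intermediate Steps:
z(N) = 1
W(E) = (E + 2*E²)/(2*E) (W(E) = (E + (2*E)*E)/((2*E)) = (E + 2*E²)*(1/(2*E)) = (E + 2*E²)/(2*E))
G(H) = H (G(H) = H*1 = H)
((579235 + 1256221) - 2579257) + G(W(12)) = ((579235 + 1256221) - 2579257) + (½ + 12) = (1835456 - 2579257) + 25/2 = -743801 + 25/2 = -1487577/2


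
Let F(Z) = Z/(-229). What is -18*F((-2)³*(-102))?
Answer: 14688/229 ≈ 64.140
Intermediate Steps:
F(Z) = -Z/229 (F(Z) = Z*(-1/229) = -Z/229)
-18*F((-2)³*(-102)) = -(-18)*(-2)³*(-102)/229 = -(-18)*(-8*(-102))/229 = -(-18)*816/229 = -18*(-816/229) = 14688/229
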